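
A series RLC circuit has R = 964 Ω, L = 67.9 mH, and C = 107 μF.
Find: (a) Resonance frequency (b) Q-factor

Step 1 — Resonance condition Im(Z)=0 gives ω₀ = 1/√(LC).
Step 2 — ω₀ = 1/√(0.0679·0.000107) = 371 rad/s.
Step 3 — f₀ = ω₀/(2π) = 59.05 Hz.
Step 4 — Series Q: Q = ω₀L/R = 371·0.0679/964 = 0.02613.

(a) f₀ = 59.05 Hz  (b) Q = 0.02613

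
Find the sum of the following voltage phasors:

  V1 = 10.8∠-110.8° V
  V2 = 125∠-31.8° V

Step 1 — Convert each phasor to rectangular form:
  V1 = 10.8·(cos(-110.8°) + j·sin(-110.8°)) = -3.835 - j10.1 V
  V2 = 125·(cos(-31.8°) + j·sin(-31.8°)) = 106.2 - j65.87 V
Step 2 — Sum components: V_total = 102.4 - j75.97 V.
Step 3 — Convert to polar: |V_total| = 127.5 V, ∠V_total = -36.6°.

V_total = 127.5∠-36.6° V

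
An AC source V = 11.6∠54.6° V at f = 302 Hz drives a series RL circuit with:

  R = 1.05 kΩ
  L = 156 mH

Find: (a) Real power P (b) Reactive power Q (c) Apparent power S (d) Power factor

Step 1 — Angular frequency: ω = 2π·f = 2π·302 = 1898 rad/s.
Step 2 — Component impedances:
  R: Z = R = 1050 Ω
  L: Z = jωL = j·1898·0.156 = 0 + j296 Ω
Step 3 — Series combination: Z_total = R + L = 1050 + j296 Ω = 1091∠15.7° Ω.
Step 4 — Source phasor: V = 11.6∠54.6° V = 6.72 + j9.455 V.
Step 5 — Current: I = V / Z = 0.00828 + j0.006671 A = 0.01063∠38.9° A.
Step 6 — Complex power: S = V·I* = 0.1187 + j0.03347 VA.
Step 7 — Real power: P = Re(S) = 0.1187 W.
Step 8 — Reactive power: Q = Im(S) = 0.03347 VAR.
Step 9 — Apparent power: |S| = 0.1233 VA.
Step 10 — Power factor: PF = P/|S| = 0.9625 (lagging).

(a) P = 0.1187 W  (b) Q = 0.03347 VAR  (c) S = 0.1233 VA  (d) PF = 0.9625 (lagging)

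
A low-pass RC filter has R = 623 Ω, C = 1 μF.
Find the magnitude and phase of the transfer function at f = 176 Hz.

Step 1 — Angular frequency: ω = 2π·176 = 1106 rad/s.
Step 2 — Transfer function: H(jω) = 1/(1 + jωRC).
Step 3 — Denominator: 1 + jωRC = 1 + j·1106·623·1e-06 = 1 + j0.6889.
Step 4 — H = 0.6781 - j0.4672.
Step 5 — Magnitude: |H| = 0.8235 (-1.7 dB); phase: φ = -34.6°.

|H| = 0.8235 (-1.7 dB), φ = -34.6°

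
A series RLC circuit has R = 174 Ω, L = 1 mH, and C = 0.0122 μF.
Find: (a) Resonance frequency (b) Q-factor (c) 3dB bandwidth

Step 1 — Resonance: ω₀ = 1/√(LC) = 1/√(0.001·1.22e-08) = 2.863e+05 rad/s.
Step 2 — f₀ = ω₀/(2π) = 4.557e+04 Hz.
Step 3 — Series Q: Q = ω₀L/R = 2.863e+05·0.001/174 = 1.645.
Step 4 — Bandwidth: Δω = ω₀/Q = 1.74e+05 rad/s; BW = Δω/(2π) = 2.769e+04 Hz.

(a) f₀ = 4.557e+04 Hz  (b) Q = 1.645  (c) BW = 2.769e+04 Hz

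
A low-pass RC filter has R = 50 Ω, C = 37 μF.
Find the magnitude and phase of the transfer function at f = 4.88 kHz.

Step 1 — Angular frequency: ω = 2π·4880 = 3.066e+04 rad/s.
Step 2 — Transfer function: H(jω) = 1/(1 + jωRC).
Step 3 — Denominator: 1 + jωRC = 1 + j·3.066e+04·50·3.7e-05 = 1 + j56.72.
Step 4 — H = 0.0003107 - j0.01762.
Step 5 — Magnitude: |H| = 0.01763 (-35.1 dB); phase: φ = -89.0°.

|H| = 0.01763 (-35.1 dB), φ = -89.0°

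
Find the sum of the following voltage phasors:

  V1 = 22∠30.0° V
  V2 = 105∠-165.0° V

Step 1 — Convert each phasor to rectangular form:
  V1 = 22·(cos(30.0°) + j·sin(30.0°)) = 19.05 + j11 V
  V2 = 105·(cos(-165.0°) + j·sin(-165.0°)) = -101.4 - j27.18 V
Step 2 — Sum components: V_total = -82.37 - j16.18 V.
Step 3 — Convert to polar: |V_total| = 83.94 V, ∠V_total = -168.9°.

V_total = 83.94∠-168.9° V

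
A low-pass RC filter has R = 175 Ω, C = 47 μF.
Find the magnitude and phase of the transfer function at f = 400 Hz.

Step 1 — Angular frequency: ω = 2π·400 = 2513 rad/s.
Step 2 — Transfer function: H(jω) = 1/(1 + jωRC).
Step 3 — Denominator: 1 + jωRC = 1 + j·2513·175·4.7e-05 = 1 + j20.67.
Step 4 — H = 0.002335 - j0.04826.
Step 5 — Magnitude: |H| = 0.04832 (-26.3 dB); phase: φ = -87.2°.

|H| = 0.04832 (-26.3 dB), φ = -87.2°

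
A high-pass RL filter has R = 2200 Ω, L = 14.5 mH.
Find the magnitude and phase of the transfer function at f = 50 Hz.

Step 1 — Angular frequency: ω = 2π·50 = 314.2 rad/s.
Step 2 — Transfer function: H(jω) = jωL/(R + jωL).
Step 3 — Numerator jωL = j·4.555; denominator R + jωL = 2200 + j4.555.
Step 4 — H = 4.287e-06 + j0.002071.
Step 5 — Magnitude: |H| = 0.002071 (-53.7 dB); phase: φ = 89.9°.

|H| = 0.002071 (-53.7 dB), φ = 89.9°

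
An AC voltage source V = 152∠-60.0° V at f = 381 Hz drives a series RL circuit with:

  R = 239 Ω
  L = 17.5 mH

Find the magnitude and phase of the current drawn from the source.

Step 1 — Angular frequency: ω = 2π·f = 2π·381 = 2394 rad/s.
Step 2 — Component impedances:
  R: Z = R = 239 Ω
  L: Z = jωL = j·2394·0.0175 = 0 + j41.89 Ω
Step 3 — Series combination: Z_total = R + L = 239 + j41.89 Ω = 242.6∠9.9° Ω.
Step 4 — Source phasor: V = 152∠-60.0° V = 76 - j131.6 V.
Step 5 — Ohm's law: I = V / Z_total = (76 - j131.6) / (239 + j41.89) = 0.2148 - j0.5884 A.
Step 6 — Convert to polar: |I| = 0.6264 A, ∠I = -69.9°.

I = 0.6264∠-69.9° A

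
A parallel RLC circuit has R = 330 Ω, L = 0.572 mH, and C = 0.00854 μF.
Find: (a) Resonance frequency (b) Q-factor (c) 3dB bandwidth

Step 1 — Resonance: ω₀ = 1/√(LC) = 1/√(0.000572·8.54e-09) = 4.525e+05 rad/s.
Step 2 — f₀ = ω₀/(2π) = 7.201e+04 Hz.
Step 3 — Parallel Q: Q = R/(ω₀L) = 330/(4.525e+05·0.000572) = 1.275.
Step 4 — Bandwidth: Δω = ω₀/Q = 3.548e+05 rad/s; BW = Δω/(2π) = 5.647e+04 Hz.

(a) f₀ = 7.201e+04 Hz  (b) Q = 1.275  (c) BW = 5.647e+04 Hz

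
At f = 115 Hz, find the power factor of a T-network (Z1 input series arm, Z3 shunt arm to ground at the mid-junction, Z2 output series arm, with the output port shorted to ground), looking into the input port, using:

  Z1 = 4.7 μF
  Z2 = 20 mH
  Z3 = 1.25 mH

Step 1 — Angular frequency: ω = 2π·f = 2π·115 = 722.6 rad/s.
Step 2 — Component impedances:
  Z1: Z = 1/(jωC) = -j/(ω·C) = 0 - j294.5 Ω
  Z2: Z = jωL = j·722.6·0.02 = 0 + j14.45 Ω
  Z3: Z = jωL = j·722.6·0.00125 = 0 + j0.9032 Ω
Step 3 — With the output port shorted to ground, the output series arm Z2 runs from the junction to ground; the shunt arm Z3 also runs from the junction to ground. They appear in parallel: Z3 || Z2 = 0 + j0.8501 Ω.
Step 4 — Series with input arm Z1: Z_in = Z1 + (Z3 || Z2) = 0 - j293.6 Ω = 293.6∠-90.0° Ω.
Step 5 — Power factor: PF = cos(φ) = Re(Z)/|Z| = 0/293.6 = 0.
Step 6 — Type: Im(Z) = -293.6 ⇒ leading (phase φ = -90.0°).

PF = 0 (leading, φ = -90.0°)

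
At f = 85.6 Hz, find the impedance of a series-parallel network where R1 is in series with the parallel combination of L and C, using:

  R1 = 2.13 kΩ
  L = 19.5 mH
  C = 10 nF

Step 1 — Angular frequency: ω = 2π·f = 2π·85.6 = 537.8 rad/s.
Step 2 — Component impedances:
  R1: Z = R = 2130 Ω
  L: Z = jωL = j·537.8·0.0195 = 0 + j10.49 Ω
  C: Z = 1/(jωC) = -j/(ω·C) = 0 - j1.859e+05 Ω
Step 3 — Parallel branch: L || C = 1/(1/L + 1/C) = 0 + j10.49 Ω.
Step 4 — Series with R1: Z_total = R1 + (L || C) = 2130 + j10.49 Ω = 2130∠0.3° Ω.

Z = 2130 + j10.49 Ω = 2130∠0.3° Ω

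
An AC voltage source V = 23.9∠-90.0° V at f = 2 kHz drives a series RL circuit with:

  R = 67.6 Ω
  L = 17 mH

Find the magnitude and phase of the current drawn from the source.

Step 1 — Angular frequency: ω = 2π·f = 2π·2000 = 1.257e+04 rad/s.
Step 2 — Component impedances:
  R: Z = R = 67.6 Ω
  L: Z = jωL = j·1.257e+04·0.017 = 0 + j213.6 Ω
Step 3 — Series combination: Z_total = R + L = 67.6 + j213.6 Ω = 224.1∠72.4° Ω.
Step 4 — Source phasor: V = 23.9∠-90.0° V = 0 - j23.9 V.
Step 5 — Ohm's law: I = V / Z_total = (0 - j23.9) / (67.6 + j213.6) = -0.1017 - j0.03218 A.
Step 6 — Convert to polar: |I| = 0.1067 A, ∠I = -162.4°.

I = 0.1067∠-162.4° A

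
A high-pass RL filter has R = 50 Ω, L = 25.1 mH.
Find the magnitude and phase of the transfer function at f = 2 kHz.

Step 1 — Angular frequency: ω = 2π·2000 = 1.257e+04 rad/s.
Step 2 — Transfer function: H(jω) = jωL/(R + jωL).
Step 3 — Numerator jωL = j·315.4; denominator R + jωL = 50 + j315.4.
Step 4 — H = 0.9755 + j0.1546.
Step 5 — Magnitude: |H| = 0.9877 (-0.1 dB); phase: φ = 9.0°.

|H| = 0.9877 (-0.1 dB), φ = 9.0°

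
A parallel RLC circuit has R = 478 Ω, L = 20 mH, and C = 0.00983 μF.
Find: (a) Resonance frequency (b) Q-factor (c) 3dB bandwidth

Step 1 — Resonance: ω₀ = 1/√(LC) = 1/√(0.02·9.83e-09) = 7.132e+04 rad/s.
Step 2 — f₀ = ω₀/(2π) = 1.135e+04 Hz.
Step 3 — Parallel Q: Q = R/(ω₀L) = 478/(7.132e+04·0.02) = 0.3351.
Step 4 — Bandwidth: Δω = ω₀/Q = 2.128e+05 rad/s; BW = Δω/(2π) = 3.387e+04 Hz.

(a) f₀ = 1.135e+04 Hz  (b) Q = 0.3351  (c) BW = 3.387e+04 Hz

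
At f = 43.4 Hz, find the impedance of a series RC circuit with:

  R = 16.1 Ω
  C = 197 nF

Step 1 — Angular frequency: ω = 2π·f = 2π·43.4 = 272.7 rad/s.
Step 2 — Component impedances:
  R: Z = R = 16.1 Ω
  C: Z = 1/(jωC) = -j/(ω·C) = 0 - j1.862e+04 Ω
Step 3 — Series combination: Z_total = R + C = 16.1 - j1.862e+04 Ω = 1.862e+04∠-90.0° Ω.

Z = 16.1 - j1.862e+04 Ω = 1.862e+04∠-90.0° Ω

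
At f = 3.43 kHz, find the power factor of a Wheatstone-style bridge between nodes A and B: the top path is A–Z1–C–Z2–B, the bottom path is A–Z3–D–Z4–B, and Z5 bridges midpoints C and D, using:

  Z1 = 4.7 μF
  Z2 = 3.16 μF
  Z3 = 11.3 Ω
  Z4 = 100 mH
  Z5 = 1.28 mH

Step 1 — Angular frequency: ω = 2π·f = 2π·3430 = 2.155e+04 rad/s.
Step 2 — Component impedances:
  Z1: Z = 1/(jωC) = -j/(ω·C) = 0 - j9.873 Ω
  Z2: Z = 1/(jωC) = -j/(ω·C) = 0 - j14.68 Ω
  Z3: Z = R = 11.3 Ω
  Z4: Z = jωL = j·2.155e+04·0.1 = 0 + j2155 Ω
  Z5: Z = jωL = j·2.155e+04·0.00128 = 0 + j27.59 Ω
Step 3 — Bridge requires nodal analysis (the Z5 bridge couples midpoints C and D, so the two paths cannot be reduced to a simple series/parallel combination). Setting node B to ground and injecting 1 A at node A, the 3-node admittance system at A, C, D solves to V_A = Z_AB = 2.665 - j28.75 Ω = 28.87∠-84.7° Ω.
Step 4 — Power factor: PF = cos(φ) = Re(Z)/|Z| = 2.6646/28.873 = 0.09229.
Step 5 — Type: Im(Z) = -28.75 ⇒ leading (phase φ = -84.7°).

PF = 0.09229 (leading, φ = -84.7°)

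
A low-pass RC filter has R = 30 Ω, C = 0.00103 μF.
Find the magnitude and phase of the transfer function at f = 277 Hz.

Step 1 — Angular frequency: ω = 2π·277 = 1740 rad/s.
Step 2 — Transfer function: H(jω) = 1/(1 + jωRC).
Step 3 — Denominator: 1 + jωRC = 1 + j·1740·30·1.03e-09 = 1 + j5.378e-05.
Step 4 — H = 1 - j5.378e-05.
Step 5 — Magnitude: |H| = 1 (-0.0 dB); phase: φ = -0.0°.

|H| = 1 (-0.0 dB), φ = -0.0°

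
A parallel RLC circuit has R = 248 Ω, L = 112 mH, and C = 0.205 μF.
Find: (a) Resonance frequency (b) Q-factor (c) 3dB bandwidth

Step 1 — Resonance: ω₀ = 1/√(LC) = 1/√(0.112·2.05e-07) = 6600 rad/s.
Step 2 — f₀ = ω₀/(2π) = 1050 Hz.
Step 3 — Parallel Q: Q = R/(ω₀L) = 248/(6600·0.112) = 0.3355.
Step 4 — Bandwidth: Δω = ω₀/Q = 1.967e+04 rad/s; BW = Δω/(2π) = 3131 Hz.

(a) f₀ = 1050 Hz  (b) Q = 0.3355  (c) BW = 3131 Hz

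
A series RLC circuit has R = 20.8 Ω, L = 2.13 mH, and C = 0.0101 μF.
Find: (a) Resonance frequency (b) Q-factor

Step 1 — Resonance condition Im(Z)=0 gives ω₀ = 1/√(LC).
Step 2 — ω₀ = 1/√(0.00213·1.01e-08) = 2.156e+05 rad/s.
Step 3 — f₀ = ω₀/(2π) = 3.431e+04 Hz.
Step 4 — Series Q: Q = ω₀L/R = 2.156e+05·0.00213/20.8 = 22.08.

(a) f₀ = 3.431e+04 Hz  (b) Q = 22.08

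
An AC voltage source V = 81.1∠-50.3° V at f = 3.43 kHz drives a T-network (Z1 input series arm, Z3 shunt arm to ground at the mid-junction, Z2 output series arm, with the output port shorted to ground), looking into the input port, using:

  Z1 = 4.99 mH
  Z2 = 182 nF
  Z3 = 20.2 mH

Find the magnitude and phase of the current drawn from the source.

Step 1 — Angular frequency: ω = 2π·f = 2π·3430 = 2.155e+04 rad/s.
Step 2 — Component impedances:
  Z1: Z = jωL = j·2.155e+04·0.00499 = 0 + j107.5 Ω
  Z2: Z = 1/(jωC) = -j/(ω·C) = 0 - j254.9 Ω
  Z3: Z = jωL = j·2.155e+04·0.0202 = 0 + j435.3 Ω
Step 3 — With the output port shorted to ground, the output series arm Z2 runs from the junction to ground; the shunt arm Z3 also runs from the junction to ground. They appear in parallel: Z3 || Z2 = 0 - j615.3 Ω.
Step 4 — Series with input arm Z1: Z_in = Z1 + (Z3 || Z2) = 0 - j507.7 Ω = 507.7∠-90.0° Ω.
Step 5 — Source phasor: V = 81.1∠-50.3° V = 51.8 - j62.4 V.
Step 6 — Ohm's law: I = V / Z_total = (51.8 - j62.4) / (0 - j507.7) = 0.1229 + j0.102 A.
Step 7 — Convert to polar: |I| = 0.1597 A, ∠I = 39.7°.

I = 0.1597∠39.7° A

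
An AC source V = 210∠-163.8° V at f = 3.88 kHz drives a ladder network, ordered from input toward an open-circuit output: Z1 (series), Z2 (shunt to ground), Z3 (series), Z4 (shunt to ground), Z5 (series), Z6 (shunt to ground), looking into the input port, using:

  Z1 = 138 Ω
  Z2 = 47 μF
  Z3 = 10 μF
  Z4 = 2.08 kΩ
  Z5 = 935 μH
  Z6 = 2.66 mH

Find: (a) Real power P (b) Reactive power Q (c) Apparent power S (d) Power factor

Step 1 — Angular frequency: ω = 2π·f = 2π·3880 = 2.438e+04 rad/s.
Step 2 — Component impedances:
  Z1: Z = R = 138 Ω
  Z2: Z = 1/(jωC) = -j/(ω·C) = 0 - j0.8728 Ω
  Z3: Z = 1/(jωC) = -j/(ω·C) = 0 - j4.102 Ω
  Z4: Z = R = 2080 Ω
  Z5: Z = jωL = j·2.438e+04·0.000935 = 0 + j22.79 Ω
  Z6: Z = jωL = j·2.438e+04·0.00266 = 0 + j64.85 Ω
Step 3 — Ladder network (open output): work backward from the far end, alternating series and parallel combinations. Z_in = 138 - j0.882 Ω = 138∠-0.4° Ω.
Step 4 — Source phasor: V = 210∠-163.8° V = -201.7 - j58.59 V.
Step 5 — Current: I = V / Z = -1.459 - j0.4339 A = 1.522∠-163.4° A.
Step 6 — Complex power: S = V·I* = 319.6 - j2.042 VA.
Step 7 — Real power: P = Re(S) = 319.6 W.
Step 8 — Reactive power: Q = Im(S) = -2.042 VAR.
Step 9 — Apparent power: |S| = 319.6 VA.
Step 10 — Power factor: PF = P/|S| = 1 (leading).

(a) P = 319.6 W  (b) Q = -2.042 VAR  (c) S = 319.6 VA  (d) PF = 1 (leading)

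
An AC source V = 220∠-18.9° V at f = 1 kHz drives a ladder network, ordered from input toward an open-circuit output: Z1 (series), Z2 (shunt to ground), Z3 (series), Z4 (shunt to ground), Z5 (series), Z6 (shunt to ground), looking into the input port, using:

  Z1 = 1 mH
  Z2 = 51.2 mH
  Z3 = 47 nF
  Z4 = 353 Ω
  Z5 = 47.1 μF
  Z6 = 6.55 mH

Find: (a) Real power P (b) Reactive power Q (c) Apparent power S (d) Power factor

Step 1 — Angular frequency: ω = 2π·f = 2π·1000 = 6283 rad/s.
Step 2 — Component impedances:
  Z1: Z = jωL = j·6283·0.001 = 0 + j6.283 Ω
  Z2: Z = jωL = j·6283·0.0512 = 0 + j321.7 Ω
  Z3: Z = 1/(jωC) = -j/(ω·C) = 0 - j3386 Ω
  Z4: Z = R = 353 Ω
  Z5: Z = 1/(jωC) = -j/(ω·C) = 0 - j3.379 Ω
  Z6: Z = jωL = j·6283·0.00655 = 0 + j41.15 Ω
Step 3 — Ladder network (open output): work backward from the far end, alternating series and parallel combinations. Z_in = 0.04514 + j362.2 Ω = 362.2∠90.0° Ω.
Step 4 — Source phasor: V = 220∠-18.9° V = 208.1 - j71.26 V.
Step 5 — Current: I = V / Z = -0.1967 - j0.5747 A = 0.6075∠-108.9° A.
Step 6 — Complex power: S = V·I* = 0.01665 + j133.6 VA.
Step 7 — Real power: P = Re(S) = 0.01665 W.
Step 8 — Reactive power: Q = Im(S) = 133.6 VAR.
Step 9 — Apparent power: |S| = 133.6 VA.
Step 10 — Power factor: PF = P/|S| = 0.0001246 (lagging).

(a) P = 0.01665 W  (b) Q = 133.6 VAR  (c) S = 133.6 VA  (d) PF = 0.0001246 (lagging)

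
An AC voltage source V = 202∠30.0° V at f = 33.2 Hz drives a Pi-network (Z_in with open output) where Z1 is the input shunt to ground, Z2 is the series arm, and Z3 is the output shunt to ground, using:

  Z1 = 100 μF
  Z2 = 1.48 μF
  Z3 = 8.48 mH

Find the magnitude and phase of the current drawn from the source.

Step 1 — Angular frequency: ω = 2π·f = 2π·33.2 = 208.6 rad/s.
Step 2 — Component impedances:
  Z1: Z = 1/(jωC) = -j/(ω·C) = 0 - j47.94 Ω
  Z2: Z = 1/(jωC) = -j/(ω·C) = 0 - j3239 Ω
  Z3: Z = jωL = j·208.6·0.00848 = 0 + j1.769 Ω
Step 3 — With open output, the series arm Z2 and the output shunt Z3 appear in series to ground: Z2 + Z3 = 0 - j3237 Ω.
Step 4 — Parallel with input shunt Z1: Z_in = Z1 || (Z2 + Z3) = 0 - j47.24 Ω = 47.24∠-90.0° Ω.
Step 5 — Source phasor: V = 202∠30.0° V = 174.9 + j101 V.
Step 6 — Ohm's law: I = V / Z_total = (174.9 + j101) / (0 - j47.24) = -2.138 + j3.703 A.
Step 7 — Convert to polar: |I| = 4.276 A, ∠I = 120.0°.

I = 4.276∠120.0° A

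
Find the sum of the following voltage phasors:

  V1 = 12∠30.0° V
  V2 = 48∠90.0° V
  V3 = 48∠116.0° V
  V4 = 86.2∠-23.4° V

Step 1 — Convert each phasor to rectangular form:
  V1 = 12·(cos(30.0°) + j·sin(30.0°)) = 10.39 + j6 V
  V2 = 48·(cos(90.0°) + j·sin(90.0°)) = 0 + j48 V
  V3 = 48·(cos(116.0°) + j·sin(116.0°)) = -21.04 + j43.14 V
  V4 = 86.2·(cos(-23.4°) + j·sin(-23.4°)) = 79.11 - j34.23 V
Step 2 — Sum components: V_total = 68.46 + j62.91 V.
Step 3 — Convert to polar: |V_total| = 92.97 V, ∠V_total = 42.6°.

V_total = 92.97∠42.6° V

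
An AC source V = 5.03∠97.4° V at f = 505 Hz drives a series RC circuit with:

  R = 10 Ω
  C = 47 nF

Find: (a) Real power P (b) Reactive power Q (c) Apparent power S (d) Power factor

Step 1 — Angular frequency: ω = 2π·f = 2π·505 = 3173 rad/s.
Step 2 — Component impedances:
  R: Z = R = 10 Ω
  C: Z = 1/(jωC) = -j/(ω·C) = 0 - j6705 Ω
Step 3 — Series combination: Z_total = R + C = 10 - j6705 Ω = 6706∠-89.9° Ω.
Step 4 — Source phasor: V = 5.03∠97.4° V = -0.6478 + j4.988 V.
Step 5 — Current: I = V / Z = -0.000744 - j9.55e-05 A = 0.0007501∠-172.7° A.
Step 6 — Complex power: S = V·I* = 5.627e-06 - j0.003773 VA.
Step 7 — Real power: P = Re(S) = 5.627e-06 W.
Step 8 — Reactive power: Q = Im(S) = -0.003773 VAR.
Step 9 — Apparent power: |S| = 0.003773 VA.
Step 10 — Power factor: PF = P/|S| = 0.001491 (leading).

(a) P = 5.627e-06 W  (b) Q = -0.003773 VAR  (c) S = 0.003773 VA  (d) PF = 0.001491 (leading)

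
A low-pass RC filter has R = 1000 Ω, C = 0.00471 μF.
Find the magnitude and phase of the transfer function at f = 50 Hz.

Step 1 — Angular frequency: ω = 2π·50 = 314.2 rad/s.
Step 2 — Transfer function: H(jω) = 1/(1 + jωRC).
Step 3 — Denominator: 1 + jωRC = 1 + j·314.2·1000·4.71e-09 = 1 + j0.00148.
Step 4 — H = 1 - j0.00148.
Step 5 — Magnitude: |H| = 1 (-0.0 dB); phase: φ = -0.1°.

|H| = 1 (-0.0 dB), φ = -0.1°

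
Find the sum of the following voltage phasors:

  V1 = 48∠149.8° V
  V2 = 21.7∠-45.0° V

Step 1 — Convert each phasor to rectangular form:
  V1 = 48·(cos(149.8°) + j·sin(149.8°)) = -41.49 + j24.14 V
  V2 = 21.7·(cos(-45.0°) + j·sin(-45.0°)) = 15.34 - j15.34 V
Step 2 — Sum components: V_total = -26.14 + j8.801 V.
Step 3 — Convert to polar: |V_total| = 27.58 V, ∠V_total = 161.4°.

V_total = 27.58∠161.4° V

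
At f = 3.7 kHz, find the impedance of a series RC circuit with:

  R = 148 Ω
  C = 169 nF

Step 1 — Angular frequency: ω = 2π·f = 2π·3700 = 2.325e+04 rad/s.
Step 2 — Component impedances:
  R: Z = R = 148 Ω
  C: Z = 1/(jωC) = -j/(ω·C) = 0 - j254.5 Ω
Step 3 — Series combination: Z_total = R + C = 148 - j254.5 Ω = 294.4∠-59.8° Ω.

Z = 148 - j254.5 Ω = 294.4∠-59.8° Ω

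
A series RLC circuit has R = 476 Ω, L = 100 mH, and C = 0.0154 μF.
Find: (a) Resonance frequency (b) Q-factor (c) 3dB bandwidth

Step 1 — Resonance condition Im(Z)=0 gives ω₀ = 1/√(LC).
Step 2 — ω₀ = 1/√(0.1·1.54e-08) = 2.548e+04 rad/s.
Step 3 — f₀ = ω₀/(2π) = 4056 Hz.
Step 4 — Series Q: Q = ω₀L/R = 2.548e+04·0.1/476 = 5.353.
Step 5 — 3dB bandwidth: Δω = ω₀/Q = 4760 rad/s; BW = Δω/(2π) = 757.6 Hz.

(a) f₀ = 4056 Hz  (b) Q = 5.353  (c) BW = 757.6 Hz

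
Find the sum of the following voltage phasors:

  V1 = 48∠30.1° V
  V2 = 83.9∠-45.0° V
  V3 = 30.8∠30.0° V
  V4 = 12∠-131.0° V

Step 1 — Convert each phasor to rectangular form:
  V1 = 48·(cos(30.1°) + j·sin(30.1°)) = 41.53 + j24.07 V
  V2 = 83.9·(cos(-45.0°) + j·sin(-45.0°)) = 59.33 - j59.33 V
  V3 = 30.8·(cos(30.0°) + j·sin(30.0°)) = 26.67 + j15.4 V
  V4 = 12·(cos(-131.0°) + j·sin(-131.0°)) = -7.873 - j9.057 V
Step 2 — Sum components: V_total = 119.7 - j28.91 V.
Step 3 — Convert to polar: |V_total| = 123.1 V, ∠V_total = -13.6°.

V_total = 123.1∠-13.6° V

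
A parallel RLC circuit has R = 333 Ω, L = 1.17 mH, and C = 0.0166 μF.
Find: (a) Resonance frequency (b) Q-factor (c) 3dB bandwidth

Step 1 — Resonance: ω₀ = 1/√(LC) = 1/√(0.00117·1.66e-08) = 2.269e+05 rad/s.
Step 2 — f₀ = ω₀/(2π) = 3.611e+04 Hz.
Step 3 — Parallel Q: Q = R/(ω₀L) = 333/(2.269e+05·0.00117) = 1.254.
Step 4 — Bandwidth: Δω = ω₀/Q = 1.809e+05 rad/s; BW = Δω/(2π) = 2.879e+04 Hz.

(a) f₀ = 3.611e+04 Hz  (b) Q = 1.254  (c) BW = 2.879e+04 Hz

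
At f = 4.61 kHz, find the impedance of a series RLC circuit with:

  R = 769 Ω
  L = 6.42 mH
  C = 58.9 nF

Step 1 — Angular frequency: ω = 2π·f = 2π·4610 = 2.897e+04 rad/s.
Step 2 — Component impedances:
  R: Z = R = 769 Ω
  L: Z = jωL = j·2.897e+04·0.00642 = 0 + j186 Ω
  C: Z = 1/(jωC) = -j/(ω·C) = 0 - j586.1 Ω
Step 3 — Series combination: Z_total = R + L + C = 769 - j400.2 Ω = 866.9∠-27.5° Ω.

Z = 769 - j400.2 Ω = 866.9∠-27.5° Ω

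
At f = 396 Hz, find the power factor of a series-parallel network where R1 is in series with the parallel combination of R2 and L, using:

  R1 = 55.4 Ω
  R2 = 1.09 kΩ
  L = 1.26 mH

Step 1 — Angular frequency: ω = 2π·f = 2π·396 = 2488 rad/s.
Step 2 — Component impedances:
  R1: Z = R = 55.4 Ω
  R2: Z = R = 1090 Ω
  L: Z = jωL = j·2488·0.00126 = 0 + j3.135 Ω
Step 3 — Parallel branch: R2 || L = 1/(1/R2 + 1/L) = 0.009017 + j3.135 Ω.
Step 4 — Series with R1: Z_total = R1 + (R2 || L) = 55.41 + j3.135 Ω = 55.5∠3.2° Ω.
Step 5 — Power factor: PF = cos(φ) = Re(Z)/|Z| = 55.41/55.5 = 0.9984.
Step 6 — Type: Im(Z) = 3.135 ⇒ lagging (phase φ = 3.2°).

PF = 0.9984 (lagging, φ = 3.2°)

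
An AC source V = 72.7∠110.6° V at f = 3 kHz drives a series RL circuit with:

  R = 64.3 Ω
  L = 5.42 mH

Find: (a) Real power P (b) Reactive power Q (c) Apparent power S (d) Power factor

Step 1 — Angular frequency: ω = 2π·f = 2π·3000 = 1.885e+04 rad/s.
Step 2 — Component impedances:
  R: Z = R = 64.3 Ω
  L: Z = jωL = j·1.885e+04·0.00542 = 0 + j102.2 Ω
Step 3 — Series combination: Z_total = R + L = 64.3 + j102.2 Ω = 120.7∠57.8° Ω.
Step 4 — Source phasor: V = 72.7∠110.6° V = -25.58 + j68.05 V.
Step 5 — Current: I = V / Z = 0.3642 + j0.4796 A = 0.6022∠52.8° A.
Step 6 — Complex power: S = V·I* = 23.32 + j37.06 VA.
Step 7 — Real power: P = Re(S) = 23.32 W.
Step 8 — Reactive power: Q = Im(S) = 37.06 VAR.
Step 9 — Apparent power: |S| = 43.78 VA.
Step 10 — Power factor: PF = P/|S| = 0.5327 (lagging).

(a) P = 23.32 W  (b) Q = 37.06 VAR  (c) S = 43.78 VA  (d) PF = 0.5327 (lagging)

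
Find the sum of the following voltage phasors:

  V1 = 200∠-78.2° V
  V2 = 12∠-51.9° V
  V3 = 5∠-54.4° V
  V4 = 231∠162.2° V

Step 1 — Convert each phasor to rectangular form:
  V1 = 200·(cos(-78.2°) + j·sin(-78.2°)) = 40.9 - j195.8 V
  V2 = 12·(cos(-51.9°) + j·sin(-51.9°)) = 7.404 - j9.443 V
  V3 = 5·(cos(-54.4°) + j·sin(-54.4°)) = 2.911 - j4.066 V
  V4 = 231·(cos(162.2°) + j·sin(162.2°)) = -219.9 + j70.62 V
Step 2 — Sum components: V_total = -168.7 - j138.7 V.
Step 3 — Convert to polar: |V_total| = 218.4 V, ∠V_total = -140.6°.

V_total = 218.4∠-140.6° V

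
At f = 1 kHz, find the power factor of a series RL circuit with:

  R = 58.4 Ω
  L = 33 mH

Step 1 — Angular frequency: ω = 2π·f = 2π·1000 = 6283 rad/s.
Step 2 — Component impedances:
  R: Z = R = 58.4 Ω
  L: Z = jωL = j·6283·0.033 = 0 + j207.3 Ω
Step 3 — Series combination: Z_total = R + L = 58.4 + j207.3 Ω = 215.4∠74.3° Ω.
Step 4 — Power factor: PF = cos(φ) = Re(Z)/|Z| = 58.4/215.4 = 0.2711.
Step 5 — Type: Im(Z) = 207.3 ⇒ lagging (phase φ = 74.3°).

PF = 0.2711 (lagging, φ = 74.3°)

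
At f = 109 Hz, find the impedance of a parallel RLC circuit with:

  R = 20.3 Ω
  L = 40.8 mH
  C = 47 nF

Step 1 — Angular frequency: ω = 2π·f = 2π·109 = 684.9 rad/s.
Step 2 — Component impedances:
  R: Z = R = 20.3 Ω
  L: Z = jωL = j·684.9·0.0408 = 0 + j27.94 Ω
  C: Z = 1/(jωC) = -j/(ω·C) = 0 - j3.107e+04 Ω
Step 3 — Parallel combination: 1/Z_total = 1/R + 1/L + 1/C; Z_total = 13.3 + j9.65 Ω = 16.43∠36.0° Ω.

Z = 13.3 + j9.65 Ω = 16.43∠36.0° Ω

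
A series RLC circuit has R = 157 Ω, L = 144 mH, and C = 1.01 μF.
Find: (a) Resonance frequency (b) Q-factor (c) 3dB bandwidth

Step 1 — Resonance condition Im(Z)=0 gives ω₀ = 1/√(LC).
Step 2 — ω₀ = 1/√(0.144·1.01e-06) = 2622 rad/s.
Step 3 — f₀ = ω₀/(2π) = 417.3 Hz.
Step 4 — Series Q: Q = ω₀L/R = 2622·0.144/157 = 2.405.
Step 5 — 3dB bandwidth: Δω = ω₀/Q = 1090 rad/s; BW = Δω/(2π) = 173.5 Hz.

(a) f₀ = 417.3 Hz  (b) Q = 2.405  (c) BW = 173.5 Hz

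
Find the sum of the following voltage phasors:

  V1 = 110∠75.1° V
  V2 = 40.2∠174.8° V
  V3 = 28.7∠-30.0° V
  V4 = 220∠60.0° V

Step 1 — Convert each phasor to rectangular form:
  V1 = 110·(cos(75.1°) + j·sin(75.1°)) = 28.28 + j106.3 V
  V2 = 40.2·(cos(174.8°) + j·sin(174.8°)) = -40.03 + j3.643 V
  V3 = 28.7·(cos(-30.0°) + j·sin(-30.0°)) = 24.85 - j14.35 V
  V4 = 220·(cos(60.0°) + j·sin(60.0°)) = 110 + j190.5 V
Step 2 — Sum components: V_total = 123.1 + j286.1 V.
Step 3 — Convert to polar: |V_total| = 311.5 V, ∠V_total = 66.7°.

V_total = 311.5∠66.7° V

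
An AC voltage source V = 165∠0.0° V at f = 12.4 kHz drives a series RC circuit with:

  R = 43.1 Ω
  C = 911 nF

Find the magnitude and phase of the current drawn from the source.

Step 1 — Angular frequency: ω = 2π·f = 2π·1.24e+04 = 7.791e+04 rad/s.
Step 2 — Component impedances:
  R: Z = R = 43.1 Ω
  C: Z = 1/(jωC) = -j/(ω·C) = 0 - j14.09 Ω
Step 3 — Series combination: Z_total = R + C = 43.1 - j14.09 Ω = 45.34∠-18.1° Ω.
Step 4 — Source phasor: V = 165∠0.0° V = 165 V.
Step 5 — Ohm's law: I = V / Z_total = (165) / (43.1 - j14.09) = 3.459 + j1.131 A.
Step 6 — Convert to polar: |I| = 3.639 A, ∠I = 18.1°.

I = 3.639∠18.1° A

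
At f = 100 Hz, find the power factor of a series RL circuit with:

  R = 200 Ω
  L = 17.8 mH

Step 1 — Angular frequency: ω = 2π·f = 2π·100 = 628.3 rad/s.
Step 2 — Component impedances:
  R: Z = R = 200 Ω
  L: Z = jωL = j·628.3·0.0178 = 0 + j11.18 Ω
Step 3 — Series combination: Z_total = R + L = 200 + j11.18 Ω = 200.3∠3.2° Ω.
Step 4 — Power factor: PF = cos(φ) = Re(Z)/|Z| = 200/200.312 = 0.9984.
Step 5 — Type: Im(Z) = 11.18 ⇒ lagging (phase φ = 3.2°).

PF = 0.9984 (lagging, φ = 3.2°)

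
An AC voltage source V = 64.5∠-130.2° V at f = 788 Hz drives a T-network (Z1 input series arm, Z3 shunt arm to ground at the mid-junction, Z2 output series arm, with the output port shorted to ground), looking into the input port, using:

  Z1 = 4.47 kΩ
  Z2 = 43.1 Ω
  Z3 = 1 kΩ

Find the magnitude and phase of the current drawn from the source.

Step 1 — Angular frequency: ω = 2π·f = 2π·788 = 4951 rad/s.
Step 2 — Component impedances:
  Z1: Z = R = 4470 Ω
  Z2: Z = R = 43.1 Ω
  Z3: Z = R = 1000 Ω
Step 3 — With the output port shorted to ground, the output series arm Z2 runs from the junction to ground; the shunt arm Z3 also runs from the junction to ground. They appear in parallel: Z3 || Z2 = 41.32 Ω.
Step 4 — Series with input arm Z1: Z_in = Z1 + (Z3 || Z2) = 4511 Ω = 4511∠0.0° Ω.
Step 5 — Source phasor: V = 64.5∠-130.2° V = -41.63 - j49.26 V.
Step 6 — Ohm's law: I = V / Z_total = (-41.63 - j49.26) / (4511) = -0.009228 - j0.01092 A.
Step 7 — Convert to polar: |I| = 0.0143 A, ∠I = -130.2°.

I = 0.0143∠-130.2° A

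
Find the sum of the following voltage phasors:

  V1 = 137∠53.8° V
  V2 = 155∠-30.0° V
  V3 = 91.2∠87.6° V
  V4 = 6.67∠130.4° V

Step 1 — Convert each phasor to rectangular form:
  V1 = 137·(cos(53.8°) + j·sin(53.8°)) = 80.91 + j110.6 V
  V2 = 155·(cos(-30.0°) + j·sin(-30.0°)) = 134.2 - j77.5 V
  V3 = 91.2·(cos(87.6°) + j·sin(87.6°)) = 3.819 + j91.12 V
  V4 = 6.67·(cos(130.4°) + j·sin(130.4°)) = -4.323 + j5.079 V
Step 2 — Sum components: V_total = 214.6 + j129.3 V.
Step 3 — Convert to polar: |V_total| = 250.6 V, ∠V_total = 31.1°.

V_total = 250.6∠31.1° V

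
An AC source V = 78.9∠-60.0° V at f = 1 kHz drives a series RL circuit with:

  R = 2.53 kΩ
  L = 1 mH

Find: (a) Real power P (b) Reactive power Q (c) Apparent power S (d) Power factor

Step 1 — Angular frequency: ω = 2π·f = 2π·1000 = 6283 rad/s.
Step 2 — Component impedances:
  R: Z = R = 2530 Ω
  L: Z = jωL = j·6283·0.001 = 0 + j6.283 Ω
Step 3 — Series combination: Z_total = R + L = 2530 + j6.283 Ω = 2530∠0.1° Ω.
Step 4 — Source phasor: V = 78.9∠-60.0° V = 39.45 - j68.33 V.
Step 5 — Current: I = V / Z = 0.01553 - j0.02705 A = 0.03119∠-60.1° A.
Step 6 — Complex power: S = V·I* = 2.461 + j0.006111 VA.
Step 7 — Real power: P = Re(S) = 2.461 W.
Step 8 — Reactive power: Q = Im(S) = 0.006111 VAR.
Step 9 — Apparent power: |S| = 2.461 VA.
Step 10 — Power factor: PF = P/|S| = 1 (lagging).

(a) P = 2.461 W  (b) Q = 0.006111 VAR  (c) S = 2.461 VA  (d) PF = 1 (lagging)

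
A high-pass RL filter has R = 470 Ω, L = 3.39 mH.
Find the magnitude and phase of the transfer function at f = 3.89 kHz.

Step 1 — Angular frequency: ω = 2π·3890 = 2.444e+04 rad/s.
Step 2 — Transfer function: H(jω) = jωL/(R + jωL).
Step 3 — Numerator jωL = j·82.86; denominator R + jωL = 470 + j82.86.
Step 4 — H = 0.03014 + j0.171.
Step 5 — Magnitude: |H| = 0.1736 (-15.2 dB); phase: φ = 80.0°.

|H| = 0.1736 (-15.2 dB), φ = 80.0°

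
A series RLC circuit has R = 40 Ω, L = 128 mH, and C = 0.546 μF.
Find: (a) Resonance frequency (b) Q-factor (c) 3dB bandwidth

Step 1 — Resonance condition Im(Z)=0 gives ω₀ = 1/√(LC).
Step 2 — ω₀ = 1/√(0.128·5.46e-07) = 3783 rad/s.
Step 3 — f₀ = ω₀/(2π) = 602 Hz.
Step 4 — Series Q: Q = ω₀L/R = 3783·0.128/40 = 12.1.
Step 5 — 3dB bandwidth: Δω = ω₀/Q = 312.5 rad/s; BW = Δω/(2π) = 49.74 Hz.

(a) f₀ = 602 Hz  (b) Q = 12.1  (c) BW = 49.74 Hz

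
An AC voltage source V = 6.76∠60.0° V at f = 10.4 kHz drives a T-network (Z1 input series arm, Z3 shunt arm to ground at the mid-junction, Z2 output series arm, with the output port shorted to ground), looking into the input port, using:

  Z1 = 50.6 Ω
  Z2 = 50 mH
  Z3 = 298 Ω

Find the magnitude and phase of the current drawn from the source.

Step 1 — Angular frequency: ω = 2π·f = 2π·1.04e+04 = 6.535e+04 rad/s.
Step 2 — Component impedances:
  Z1: Z = R = 50.6 Ω
  Z2: Z = jωL = j·6.535e+04·0.05 = 0 + j3267 Ω
  Z3: Z = R = 298 Ω
Step 3 — With the output port shorted to ground, the output series arm Z2 runs from the junction to ground; the shunt arm Z3 also runs from the junction to ground. They appear in parallel: Z3 || Z2 = 295.5 + j26.96 Ω.
Step 4 — Series with input arm Z1: Z_in = Z1 + (Z3 || Z2) = 346.1 + j26.96 Ω = 347.2∠4.5° Ω.
Step 5 — Source phasor: V = 6.76∠60.0° V = 3.38 + j5.854 V.
Step 6 — Ohm's law: I = V / Z_total = (3.38 + j5.854) / (346.1 + j26.96) = 0.01102 + j0.01606 A.
Step 7 — Convert to polar: |I| = 0.01947 A, ∠I = 55.5°.

I = 0.01947∠55.5° A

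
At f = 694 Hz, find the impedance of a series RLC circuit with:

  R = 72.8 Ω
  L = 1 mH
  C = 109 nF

Step 1 — Angular frequency: ω = 2π·f = 2π·694 = 4361 rad/s.
Step 2 — Component impedances:
  R: Z = R = 72.8 Ω
  L: Z = jωL = j·4361·0.001 = 0 + j4.361 Ω
  C: Z = 1/(jωC) = -j/(ω·C) = 0 - j2104 Ω
Step 3 — Series combination: Z_total = R + L + C = 72.8 - j2100 Ω = 2101∠-88.0° Ω.

Z = 72.8 - j2100 Ω = 2101∠-88.0° Ω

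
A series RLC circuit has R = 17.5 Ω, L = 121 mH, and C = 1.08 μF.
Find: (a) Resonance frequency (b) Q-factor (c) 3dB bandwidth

Step 1 — Resonance condition Im(Z)=0 gives ω₀ = 1/√(LC).
Step 2 — ω₀ = 1/√(0.121·1.08e-06) = 2766 rad/s.
Step 3 — f₀ = ω₀/(2π) = 440.3 Hz.
Step 4 — Series Q: Q = ω₀L/R = 2766·0.121/17.5 = 19.13.
Step 5 — 3dB bandwidth: Δω = ω₀/Q = 144.6 rad/s; BW = Δω/(2π) = 23.02 Hz.

(a) f₀ = 440.3 Hz  (b) Q = 19.13  (c) BW = 23.02 Hz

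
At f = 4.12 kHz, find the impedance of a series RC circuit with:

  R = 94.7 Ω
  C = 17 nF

Step 1 — Angular frequency: ω = 2π·f = 2π·4120 = 2.589e+04 rad/s.
Step 2 — Component impedances:
  R: Z = R = 94.7 Ω
  C: Z = 1/(jωC) = -j/(ω·C) = 0 - j2272 Ω
Step 3 — Series combination: Z_total = R + C = 94.7 - j2272 Ω = 2274∠-87.6° Ω.

Z = 94.7 - j2272 Ω = 2274∠-87.6° Ω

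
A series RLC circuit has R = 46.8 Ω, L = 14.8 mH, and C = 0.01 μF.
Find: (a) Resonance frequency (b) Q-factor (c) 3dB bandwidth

Step 1 — Resonance: ω₀ = 1/√(LC) = 1/√(0.0148·1e-08) = 8.22e+04 rad/s.
Step 2 — f₀ = ω₀/(2π) = 1.308e+04 Hz.
Step 3 — Series Q: Q = ω₀L/R = 8.22e+04·0.0148/46.8 = 25.99.
Step 4 — Bandwidth: Δω = ω₀/Q = 3162 rad/s; BW = Δω/(2π) = 503.3 Hz.

(a) f₀ = 1.308e+04 Hz  (b) Q = 25.99  (c) BW = 503.3 Hz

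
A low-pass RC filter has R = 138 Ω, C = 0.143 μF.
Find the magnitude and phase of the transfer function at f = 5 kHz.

Step 1 — Angular frequency: ω = 2π·5000 = 3.142e+04 rad/s.
Step 2 — Transfer function: H(jω) = 1/(1 + jωRC).
Step 3 — Denominator: 1 + jωRC = 1 + j·3.142e+04·138·1.43e-07 = 1 + j0.62.
Step 4 — H = 0.7224 - j0.4478.
Step 5 — Magnitude: |H| = 0.8499 (-1.4 dB); phase: φ = -31.8°.

|H| = 0.8499 (-1.4 dB), φ = -31.8°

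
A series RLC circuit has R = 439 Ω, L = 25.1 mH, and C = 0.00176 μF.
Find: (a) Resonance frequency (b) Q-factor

Step 1 — Resonance condition Im(Z)=0 gives ω₀ = 1/√(LC).
Step 2 — ω₀ = 1/√(0.0251·1.76e-09) = 1.505e+05 rad/s.
Step 3 — f₀ = ω₀/(2π) = 2.395e+04 Hz.
Step 4 — Series Q: Q = ω₀L/R = 1.505e+05·0.0251/439 = 8.602.

(a) f₀ = 2.395e+04 Hz  (b) Q = 8.602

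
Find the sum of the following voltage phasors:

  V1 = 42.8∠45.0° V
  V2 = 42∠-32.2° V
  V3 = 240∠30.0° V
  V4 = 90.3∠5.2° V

Step 1 — Convert each phasor to rectangular form:
  V1 = 42.8·(cos(45.0°) + j·sin(45.0°)) = 30.26 + j30.26 V
  V2 = 42·(cos(-32.2°) + j·sin(-32.2°)) = 35.54 - j22.38 V
  V3 = 240·(cos(30.0°) + j·sin(30.0°)) = 207.8 + j120 V
  V4 = 90.3·(cos(5.2°) + j·sin(5.2°)) = 89.93 + j8.184 V
Step 2 — Sum components: V_total = 363.6 + j136.1 V.
Step 3 — Convert to polar: |V_total| = 388.2 V, ∠V_total = 20.5°.

V_total = 388.2∠20.5° V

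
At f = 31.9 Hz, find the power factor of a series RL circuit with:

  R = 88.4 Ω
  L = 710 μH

Step 1 — Angular frequency: ω = 2π·f = 2π·31.9 = 200.4 rad/s.
Step 2 — Component impedances:
  R: Z = R = 88.4 Ω
  L: Z = jωL = j·200.4·0.00071 = 0 + j0.1423 Ω
Step 3 — Series combination: Z_total = R + L = 88.4 + j0.1423 Ω = 88.4∠0.1° Ω.
Step 4 — Power factor: PF = cos(φ) = Re(Z)/|Z| = 88.4/88.4 = 1.
Step 5 — Type: Im(Z) = 0.1423 ⇒ lagging (phase φ = 0.1°).

PF = 1 (lagging, φ = 0.1°)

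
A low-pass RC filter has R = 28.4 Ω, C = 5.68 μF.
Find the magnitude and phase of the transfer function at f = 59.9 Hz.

Step 1 — Angular frequency: ω = 2π·59.9 = 376.4 rad/s.
Step 2 — Transfer function: H(jω) = 1/(1 + jωRC).
Step 3 — Denominator: 1 + jωRC = 1 + j·376.4·28.4·5.68e-06 = 1 + j0.06071.
Step 4 — H = 0.9963 - j0.06049.
Step 5 — Magnitude: |H| = 0.9982 (-0.0 dB); phase: φ = -3.5°.

|H| = 0.9982 (-0.0 dB), φ = -3.5°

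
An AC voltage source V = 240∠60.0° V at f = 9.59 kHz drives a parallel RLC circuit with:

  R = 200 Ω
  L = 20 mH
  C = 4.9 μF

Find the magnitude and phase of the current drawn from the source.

Step 1 — Angular frequency: ω = 2π·f = 2π·9590 = 6.026e+04 rad/s.
Step 2 — Component impedances:
  R: Z = R = 200 Ω
  L: Z = jωL = j·6.026e+04·0.02 = 0 + j1205 Ω
  C: Z = 1/(jωC) = -j/(ω·C) = 0 - j3.387 Ω
Step 3 — Parallel combination: 1/Z_total = 1/R + 1/L + 1/C; Z_total = 0.05766 - j3.395 Ω = 3.396∠-89.0° Ω.
Step 4 — Source phasor: V = 240∠60.0° V = 120 + j207.8 V.
Step 5 — Ohm's law: I = V / Z_total = (120 + j207.8) / (0.05766 - j3.395) = -60.59 + j36.37 A.
Step 6 — Convert to polar: |I| = 70.67 A, ∠I = 149.0°.

I = 70.67∠149.0° A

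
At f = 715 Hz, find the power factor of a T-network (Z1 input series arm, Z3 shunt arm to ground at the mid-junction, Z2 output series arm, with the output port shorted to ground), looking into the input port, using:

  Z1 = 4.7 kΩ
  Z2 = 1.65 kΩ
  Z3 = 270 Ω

Step 1 — Angular frequency: ω = 2π·f = 2π·715 = 4492 rad/s.
Step 2 — Component impedances:
  Z1: Z = R = 4700 Ω
  Z2: Z = R = 1650 Ω
  Z3: Z = R = 270 Ω
Step 3 — With the output port shorted to ground, the output series arm Z2 runs from the junction to ground; the shunt arm Z3 also runs from the junction to ground. They appear in parallel: Z3 || Z2 = 232 Ω.
Step 4 — Series with input arm Z1: Z_in = Z1 + (Z3 || Z2) = 4932 Ω = 4932∠0.0° Ω.
Step 5 — Power factor: PF = cos(φ) = Re(Z)/|Z| = 4932/4932 = 1.
Step 6 — Type: Im(Z) = 0 ⇒ unity (phase φ = 0.0°).

PF = 1 (unity, φ = 0.0°)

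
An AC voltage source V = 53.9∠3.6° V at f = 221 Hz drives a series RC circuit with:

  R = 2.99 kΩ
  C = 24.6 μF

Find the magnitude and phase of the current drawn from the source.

Step 1 — Angular frequency: ω = 2π·f = 2π·221 = 1389 rad/s.
Step 2 — Component impedances:
  R: Z = R = 2990 Ω
  C: Z = 1/(jωC) = -j/(ω·C) = 0 - j29.27 Ω
Step 3 — Series combination: Z_total = R + C = 2990 - j29.27 Ω = 2990∠-0.6° Ω.
Step 4 — Source phasor: V = 53.9∠3.6° V = 53.79 + j3.384 V.
Step 5 — Ohm's law: I = V / Z_total = (53.79 + j3.384) / (2990 - j29.27) = 0.01798 + j0.001308 A.
Step 6 — Convert to polar: |I| = 0.01803 A, ∠I = 4.2°.

I = 0.01803∠4.2° A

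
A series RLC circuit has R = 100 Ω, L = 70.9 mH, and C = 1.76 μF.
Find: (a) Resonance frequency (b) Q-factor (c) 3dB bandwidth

Step 1 — Resonance condition Im(Z)=0 gives ω₀ = 1/√(LC).
Step 2 — ω₀ = 1/√(0.0709·1.76e-06) = 2831 rad/s.
Step 3 — f₀ = ω₀/(2π) = 450.5 Hz.
Step 4 — Series Q: Q = ω₀L/R = 2831·0.0709/100 = 2.007.
Step 5 — 3dB bandwidth: Δω = ω₀/Q = 1410 rad/s; BW = Δω/(2π) = 224.5 Hz.

(a) f₀ = 450.5 Hz  (b) Q = 2.007  (c) BW = 224.5 Hz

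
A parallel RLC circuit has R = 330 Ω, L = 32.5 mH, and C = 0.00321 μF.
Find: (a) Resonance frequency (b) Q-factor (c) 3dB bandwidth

Step 1 — Resonance: ω₀ = 1/√(LC) = 1/√(0.0325·3.21e-09) = 9.791e+04 rad/s.
Step 2 — f₀ = ω₀/(2π) = 1.558e+04 Hz.
Step 3 — Parallel Q: Q = R/(ω₀L) = 330/(9.791e+04·0.0325) = 0.1037.
Step 4 — Bandwidth: Δω = ω₀/Q = 9.44e+05 rad/s; BW = Δω/(2π) = 1.502e+05 Hz.

(a) f₀ = 1.558e+04 Hz  (b) Q = 0.1037  (c) BW = 1.502e+05 Hz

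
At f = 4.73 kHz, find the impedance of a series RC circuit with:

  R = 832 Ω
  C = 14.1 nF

Step 1 — Angular frequency: ω = 2π·f = 2π·4730 = 2.972e+04 rad/s.
Step 2 — Component impedances:
  R: Z = R = 832 Ω
  C: Z = 1/(jωC) = -j/(ω·C) = 0 - j2386 Ω
Step 3 — Series combination: Z_total = R + C = 832 - j2386 Ω = 2527∠-70.8° Ω.

Z = 832 - j2386 Ω = 2527∠-70.8° Ω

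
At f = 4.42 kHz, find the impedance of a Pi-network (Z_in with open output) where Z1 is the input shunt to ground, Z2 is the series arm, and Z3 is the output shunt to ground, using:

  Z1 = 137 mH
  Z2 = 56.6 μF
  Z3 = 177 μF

Step 1 — Angular frequency: ω = 2π·f = 2π·4420 = 2.777e+04 rad/s.
Step 2 — Component impedances:
  Z1: Z = jωL = j·2.777e+04·0.137 = 0 + j3805 Ω
  Z2: Z = 1/(jωC) = -j/(ω·C) = 0 - j0.6362 Ω
  Z3: Z = 1/(jωC) = -j/(ω·C) = 0 - j0.2034 Ω
Step 3 — With open output, the series arm Z2 and the output shunt Z3 appear in series to ground: Z2 + Z3 = 0 - j0.8396 Ω.
Step 4 — Parallel with input shunt Z1: Z_in = Z1 || (Z2 + Z3) = 0 - j0.8398 Ω = 0.8398∠-90.0° Ω.

Z = 0 - j0.8398 Ω = 0.8398∠-90.0° Ω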